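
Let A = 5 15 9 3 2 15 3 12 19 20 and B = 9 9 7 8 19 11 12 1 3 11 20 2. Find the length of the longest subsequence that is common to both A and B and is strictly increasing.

A longest common strictly increasing subsequence is 9, 19, 20 (length 3); it appears in order in both A and B, and no longer such subsequence exists.

3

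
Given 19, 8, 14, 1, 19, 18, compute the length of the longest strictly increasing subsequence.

One longest increasing subsequence is 8, 14, 19 (positions 2,3,5), of length 3; no longer one exists.

3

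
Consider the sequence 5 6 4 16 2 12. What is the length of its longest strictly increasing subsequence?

Scanning left to right, the best length ending at each element is: 5→1, 6→2, 4→1, 16→3, 2→1, 12→3.
So the longest increasing subsequence has length 3, e.g. 5, 6, 16.

3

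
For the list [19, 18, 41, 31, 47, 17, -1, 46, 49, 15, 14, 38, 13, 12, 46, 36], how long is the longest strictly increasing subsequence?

4

Let dp[i] be the longest increasing subsequence ending at position i. Then dp = [1, 1, 2, 2, 3, 1, 1, 3, 4, 2, 2, 3, 2, 2, 4, 3].
The maximum is 4; one witness is 19, 41, 47, 49 at positions 1,3,5,9.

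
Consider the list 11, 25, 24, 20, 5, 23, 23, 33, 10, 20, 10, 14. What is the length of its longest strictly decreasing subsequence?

One longest decreasing subsequence is 25, 24, 23, 20, 10 (positions 2,3,6,10,11), of length 5; no longer one exists.

5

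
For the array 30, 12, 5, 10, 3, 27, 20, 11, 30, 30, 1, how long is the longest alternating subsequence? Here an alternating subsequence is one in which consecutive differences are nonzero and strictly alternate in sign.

8

A longest alternating subsequence is 30, 5, 10, 3, 27, 20, 30, 1 (positions 1,3,4,5,6,7,9,11); its 7 consecutive differences strictly alternate in sign, and length 8 is optimal.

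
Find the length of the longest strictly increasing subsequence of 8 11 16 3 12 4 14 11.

Let dp[i] be the longest increasing subsequence ending at position i. Then dp = [1, 2, 3, 1, 3, 2, 4, 3].
The maximum is 4; one witness is 8, 11, 12, 14 at positions 1,2,5,7.

4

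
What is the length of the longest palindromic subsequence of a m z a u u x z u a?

Using dp[i][j] = 2 + dp[i+1][j−1] if the ends match, else max(dp[i+1][j], dp[i][j−1]):
dp[1][10] = 6. A witness is azuuza at positions 1,3,5,6,8,10.

6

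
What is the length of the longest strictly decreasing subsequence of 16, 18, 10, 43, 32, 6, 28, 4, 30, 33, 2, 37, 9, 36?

Let dp[i] be the longest decreasing subsequence ending at position i. Then dp = [1, 1, 2, 1, 2, 3, 3, 4, 3, 2, 5, 2, 4, 3].
The maximum is 5; one witness is 16, 10, 6, 4, 2 at positions 1,3,6,8,11.

5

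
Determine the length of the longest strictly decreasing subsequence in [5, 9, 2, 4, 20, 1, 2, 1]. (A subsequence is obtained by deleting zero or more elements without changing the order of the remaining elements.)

One longest decreasing subsequence is 5, 4, 2, 1 (positions 1,4,7,8), of length 4; no longer one exists.

4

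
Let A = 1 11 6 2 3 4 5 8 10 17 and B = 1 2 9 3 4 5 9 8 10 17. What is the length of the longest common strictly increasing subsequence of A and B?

For each value that appears in both, track the longest common increasing run ending there.
The best achievable length is 8; one witness is 1, 2, 3, 4, 5, 8, 10, 17 (A-positions 1,4,5,6,7,8,9,10, B-positions 1,2,4,5,6,8,9,10).

8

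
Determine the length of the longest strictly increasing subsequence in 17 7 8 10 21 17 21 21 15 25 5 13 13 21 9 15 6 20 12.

Let dp[i] be the longest increasing subsequence ending at position i. Then dp = [1, 1, 2, 3, 4, 4, 5, 5, 4, 6, 1, 4, 4, 5, 3, 5, 2, 6, 4].
The maximum is 6; one witness is 7, 8, 10, 17, 21, 25 at positions 2,3,4,6,7,10.

6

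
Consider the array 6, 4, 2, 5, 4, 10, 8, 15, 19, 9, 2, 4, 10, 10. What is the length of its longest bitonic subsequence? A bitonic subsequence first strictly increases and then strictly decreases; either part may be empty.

Let inc[i] be the LIS ending at i and dec[i] the longest strictly decreasing subsequence starting at i. inc = [1, 1, 1, 2, 2, 3, 3, 4, 5, 4, 1, 2, 5, 5], dec = [4, 2, 1, 3, 2, 3, 2, 3, 3, 2, 1, 1, 1, 1].
max_i inc[i]+dec[i]−1 = 7, with one witness 4, 5, 10, 15, 19, 9, 4.

7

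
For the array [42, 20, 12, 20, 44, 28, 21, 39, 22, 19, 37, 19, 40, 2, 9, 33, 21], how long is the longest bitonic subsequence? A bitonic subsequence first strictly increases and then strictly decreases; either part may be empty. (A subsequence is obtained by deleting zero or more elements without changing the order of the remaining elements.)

Let inc[i] be the LIS ending at i and dec[i] the longest strictly decreasing subsequence starting at i. inc = [1, 1, 1, 2, 3, 3, 3, 4, 4, 2, 5, 2, 6, 1, 2, 5, 3], dec = [5, 3, 2, 3, 5, 4, 3, 4, 3, 2, 3, 2, 3, 1, 1, 2, 1].
max_i inc[i]+dec[i]−1 = 8, with one witness 12, 20, 21, 22, 37, 40, 33, 21.

8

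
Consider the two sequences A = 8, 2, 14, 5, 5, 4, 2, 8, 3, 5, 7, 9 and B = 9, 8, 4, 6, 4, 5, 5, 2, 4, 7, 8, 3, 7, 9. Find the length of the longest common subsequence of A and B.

Backtracking the LCS table gives one alignment: 8 (A1,B2) → 5 (A4,B6) → 5 (A5,B7) → 4 (A6,B9) → 8 (A8,B11) → 3 (A9,B12) → 7 (A11,B13) → 9 (A12,B14).
So the longest common subsequence has length 8.

8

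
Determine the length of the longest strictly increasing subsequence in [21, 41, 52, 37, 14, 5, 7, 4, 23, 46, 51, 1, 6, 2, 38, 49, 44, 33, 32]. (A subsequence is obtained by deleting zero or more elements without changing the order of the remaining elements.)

One longest increasing subsequence is 5, 7, 23, 46, 51 (positions 6,7,9,10,11), of length 5; no longer one exists.

5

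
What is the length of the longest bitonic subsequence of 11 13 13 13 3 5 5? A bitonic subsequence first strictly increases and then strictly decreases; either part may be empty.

3

Let inc[i] be the LIS ending at i and dec[i] the longest strictly decreasing subsequence starting at i. inc = [1, 2, 2, 2, 1, 2, 2], dec = [2, 2, 2, 2, 1, 1, 1].
max_i inc[i]+dec[i]−1 = 3, with one witness 11, 13, 5.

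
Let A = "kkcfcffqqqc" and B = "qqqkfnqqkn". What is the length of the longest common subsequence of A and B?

4

Backtracking the LCS table gives one alignment: k (A2,B4) → f (A4,B5) → q (A8,B7) → q (A9,B8).
So the longest common subsequence has length 4.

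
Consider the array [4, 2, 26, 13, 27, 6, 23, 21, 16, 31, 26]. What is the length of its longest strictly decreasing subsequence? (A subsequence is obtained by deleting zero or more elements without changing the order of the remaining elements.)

4

One longest decreasing subsequence is 26, 23, 21, 16 (positions 3,7,8,9), of length 4; no longer one exists.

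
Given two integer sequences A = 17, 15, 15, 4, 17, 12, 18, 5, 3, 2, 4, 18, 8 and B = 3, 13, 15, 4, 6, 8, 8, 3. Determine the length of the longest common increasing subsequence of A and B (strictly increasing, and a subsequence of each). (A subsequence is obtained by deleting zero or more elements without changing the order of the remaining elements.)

3

A longest common strictly increasing subsequence is 3, 4, 8 (length 3); it appears in order in both A and B, and no longer such subsequence exists.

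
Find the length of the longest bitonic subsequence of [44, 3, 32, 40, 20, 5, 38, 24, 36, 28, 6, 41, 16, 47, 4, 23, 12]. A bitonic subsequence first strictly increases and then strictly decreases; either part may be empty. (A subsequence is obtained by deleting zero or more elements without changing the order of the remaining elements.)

8

One longest bitonic subsequence is 3, 32, 40, 38, 36, 28, 23, 12 (positions 2,3,4,7,9,10,16,17): it rises to 40 then falls. Length 8 is optimal.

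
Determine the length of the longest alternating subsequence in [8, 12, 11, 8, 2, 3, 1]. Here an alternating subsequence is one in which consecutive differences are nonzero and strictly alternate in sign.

Track the best alternating length ending on an up-step vs a down-step at each position: up/down = 1/1, 2/1, 2/3, 1/3, 1/3, 4/3, 1/5.
The maximum over both is 5; one such subsequence is 8, 12, 2, 3, 1.

5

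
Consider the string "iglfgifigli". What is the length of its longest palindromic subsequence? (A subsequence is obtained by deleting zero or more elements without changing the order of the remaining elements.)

One longest palindromic subsequence is ilgifigli (positions 1,3,5,6,7,8,9,10,11); it reads the same forward and backward, and the interval DP gives dp[1][11] = 9.

9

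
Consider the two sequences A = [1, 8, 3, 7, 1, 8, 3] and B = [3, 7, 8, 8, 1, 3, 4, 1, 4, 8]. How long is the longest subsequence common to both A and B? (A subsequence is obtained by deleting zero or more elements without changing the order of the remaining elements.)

4

A longest common subsequence is 1, 3, 1, 8 (length 4); the LCS DP confirms no longer common subsequence exists.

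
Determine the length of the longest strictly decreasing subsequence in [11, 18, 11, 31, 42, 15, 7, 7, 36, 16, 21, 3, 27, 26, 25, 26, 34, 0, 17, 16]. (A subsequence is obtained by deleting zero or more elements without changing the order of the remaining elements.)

7

One longest decreasing subsequence is 42, 36, 27, 26, 25, 17, 16 (positions 5,9,13,14,15,19,20), of length 7; no longer one exists.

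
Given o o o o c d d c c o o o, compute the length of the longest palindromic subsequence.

10

Using dp[i][j] = 2 + dp[i+1][j−1] if the ends match, else max(dp[i+1][j], dp[i][j−1]):
dp[1][12] = 10. A witness is ooocddcooo at positions 1,2,3,5,6,7,9,10,11,12.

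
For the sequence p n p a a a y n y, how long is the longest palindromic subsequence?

Using dp[i][j] = 2 + dp[i+1][j−1] if the ends match, else max(dp[i+1][j], dp[i][j−1]):
dp[1][9] = 5. A witness is naaan at positions 2,4,5,6,8.

5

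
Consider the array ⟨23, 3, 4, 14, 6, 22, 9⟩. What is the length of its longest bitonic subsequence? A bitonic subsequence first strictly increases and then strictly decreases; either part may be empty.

5

Let inc[i] be the LIS ending at i and dec[i] the longest strictly decreasing subsequence starting at i. inc = [1, 1, 2, 3, 3, 4, 4], dec = [3, 1, 1, 2, 1, 2, 1].
max_i inc[i]+dec[i]−1 = 5, with one witness 3, 4, 14, 22, 9.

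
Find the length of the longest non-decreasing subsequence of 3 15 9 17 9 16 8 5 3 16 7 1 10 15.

5

One longest non-decreasing subsequence is 3, 9, 9, 16, 16 (positions 1,3,5,6,10), of length 5; no longer one exists.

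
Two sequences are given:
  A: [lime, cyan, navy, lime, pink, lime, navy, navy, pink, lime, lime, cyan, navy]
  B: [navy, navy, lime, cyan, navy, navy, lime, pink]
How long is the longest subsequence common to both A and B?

5

Backtracking the LCS table gives one alignment: lime (A1,B3) → cyan (A2,B4) → navy (A3,B6) → lime (A6,B7) → pink (A9,B8).
So the longest common subsequence has length 5.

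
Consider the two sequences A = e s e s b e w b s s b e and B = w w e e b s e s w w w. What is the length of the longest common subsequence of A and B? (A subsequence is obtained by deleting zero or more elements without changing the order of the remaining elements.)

Backtracking the LCS table gives one alignment: e (A1,B4) → s (A2,B6) → e (A3,B7) → s (A4,B8) → w (A7,B11).
So the longest common subsequence has length 5.

5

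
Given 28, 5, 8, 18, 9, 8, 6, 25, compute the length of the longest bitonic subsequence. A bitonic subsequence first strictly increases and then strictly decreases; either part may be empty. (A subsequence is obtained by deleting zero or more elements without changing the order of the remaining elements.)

6

One longest bitonic subsequence is 5, 8, 18, 9, 8, 6 (positions 2,3,4,5,6,7): it rises to 18 then falls. Length 6 is optimal.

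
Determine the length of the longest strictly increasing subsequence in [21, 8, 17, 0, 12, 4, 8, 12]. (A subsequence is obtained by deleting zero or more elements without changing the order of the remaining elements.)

Let dp[i] be the longest increasing subsequence ending at position i. Then dp = [1, 1, 2, 1, 2, 2, 3, 4].
The maximum is 4; one witness is 0, 4, 8, 12 at positions 4,6,7,8.

4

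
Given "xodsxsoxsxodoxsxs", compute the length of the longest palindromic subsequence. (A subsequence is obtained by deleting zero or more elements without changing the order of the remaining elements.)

One longest palindromic subsequence is sxsxodoxsxs (positions 4,5,6,8,11,12,13,14,15,16,17); it reads the same forward and backward, and the interval DP gives dp[1][17] = 11.

11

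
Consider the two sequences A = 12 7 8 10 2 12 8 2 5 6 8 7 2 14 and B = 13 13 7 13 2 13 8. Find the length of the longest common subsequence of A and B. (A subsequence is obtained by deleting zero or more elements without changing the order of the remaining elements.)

3

A longest common subsequence is 7, 2, 8 (length 3); the LCS DP confirms no longer common subsequence exists.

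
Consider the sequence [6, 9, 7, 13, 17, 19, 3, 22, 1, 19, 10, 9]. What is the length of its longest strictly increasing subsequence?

6

Scanning left to right, the best length ending at each element is: 6→1, 9→2, 7→2, 13→3, 17→4, 19→5, 3→1, 22→6, 1→1, 19→5, 10→3, 9→3.
So the longest increasing subsequence has length 6, e.g. 6, 9, 13, 17, 19, 22.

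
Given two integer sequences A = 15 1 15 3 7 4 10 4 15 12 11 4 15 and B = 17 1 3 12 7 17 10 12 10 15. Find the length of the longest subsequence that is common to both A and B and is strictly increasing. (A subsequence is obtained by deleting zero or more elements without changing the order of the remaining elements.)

6

A longest common strictly increasing subsequence is 1, 3, 7, 10, 12, 15 (length 6); it appears in order in both A and B, and no longer such subsequence exists.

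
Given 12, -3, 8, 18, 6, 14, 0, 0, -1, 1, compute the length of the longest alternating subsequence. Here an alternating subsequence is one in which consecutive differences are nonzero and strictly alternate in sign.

A longest alternating subsequence is 12, -3, 8, 6, 14, 0, 1 (positions 1,2,3,5,6,7,10); its 6 consecutive differences strictly alternate in sign, and length 7 is optimal.

7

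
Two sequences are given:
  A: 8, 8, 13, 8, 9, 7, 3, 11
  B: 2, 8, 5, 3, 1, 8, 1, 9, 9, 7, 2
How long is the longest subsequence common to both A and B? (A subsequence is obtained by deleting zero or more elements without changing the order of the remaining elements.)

A longest common subsequence is 8, 8, 9, 7 (length 4); the LCS DP confirms no longer common subsequence exists.

4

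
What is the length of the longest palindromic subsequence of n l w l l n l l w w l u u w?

One longest palindromic subsequence is lwllnllwl (positions 2,3,4,5,6,7,8,10,11); it reads the same forward and backward, and the interval DP gives dp[1][14] = 9.

9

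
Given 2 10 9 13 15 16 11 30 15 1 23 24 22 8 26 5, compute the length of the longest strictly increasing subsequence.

8

One longest increasing subsequence is 2, 10, 13, 15, 16, 23, 24, 26 (positions 1,2,4,5,6,11,12,15), of length 8; no longer one exists.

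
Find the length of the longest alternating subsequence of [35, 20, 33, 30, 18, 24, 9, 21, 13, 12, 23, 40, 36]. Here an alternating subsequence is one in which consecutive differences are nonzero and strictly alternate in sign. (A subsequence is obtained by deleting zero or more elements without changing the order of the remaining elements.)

Track the best alternating length ending on an up-step vs a down-step at each position: up/down = 1/1, 1/2, 3/2, 3/4, 1/4, 5/4, 1/6, 7/6, 7/8, 7/8, 9/6, 9/1, 9/10.
The maximum over both is 10; one such subsequence is 35, 20, 33, 18, 24, 9, 21, 13, 40, 36.

10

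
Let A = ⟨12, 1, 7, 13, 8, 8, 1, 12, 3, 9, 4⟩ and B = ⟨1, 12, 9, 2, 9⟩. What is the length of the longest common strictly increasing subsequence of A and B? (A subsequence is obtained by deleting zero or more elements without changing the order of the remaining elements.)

2

For each value that appears in both, track the longest common increasing run ending there.
The best achievable length is 2; one witness is 1, 12 (A-positions 2,8, B-positions 1,2).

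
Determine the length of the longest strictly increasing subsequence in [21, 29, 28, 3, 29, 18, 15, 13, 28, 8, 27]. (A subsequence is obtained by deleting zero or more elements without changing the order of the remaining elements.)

One longest increasing subsequence is 21, 28, 29 (positions 1,3,5), of length 3; no longer one exists.

3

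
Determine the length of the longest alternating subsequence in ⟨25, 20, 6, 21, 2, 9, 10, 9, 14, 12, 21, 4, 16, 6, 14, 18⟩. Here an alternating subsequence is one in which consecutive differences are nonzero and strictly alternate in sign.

A longest alternating subsequence is 25, 20, 21, 2, 10, 9, 14, 12, 21, 4, 16, 6, 14 (positions 1,2,4,5,7,8,9,10,11,12,13,14,15); its 12 consecutive differences strictly alternate in sign, and length 13 is optimal.

13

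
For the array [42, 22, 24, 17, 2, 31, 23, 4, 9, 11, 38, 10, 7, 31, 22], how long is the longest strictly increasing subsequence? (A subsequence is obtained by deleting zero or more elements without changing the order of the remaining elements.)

One longest increasing subsequence is 2, 4, 9, 11, 38 (positions 5,8,9,10,11), of length 5; no longer one exists.

5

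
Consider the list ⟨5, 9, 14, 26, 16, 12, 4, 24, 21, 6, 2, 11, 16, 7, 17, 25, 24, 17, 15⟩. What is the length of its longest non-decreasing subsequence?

7

Let dp[i] be the longest non-decreasing subsequence ending at position i. Then dp = [1, 2, 3, 4, 4, 3, 1, 5, 5, 2, 1, 3, 5, 3, 6, 7, 7, 7, 4].
The maximum is 7; one witness is 5, 9, 14, 16, 16, 17, 25 at positions 1,2,3,5,13,15,16.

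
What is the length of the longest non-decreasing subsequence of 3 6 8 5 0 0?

3

One longest non-decreasing subsequence is 3, 6, 8 (positions 1,2,3), of length 3; no longer one exists.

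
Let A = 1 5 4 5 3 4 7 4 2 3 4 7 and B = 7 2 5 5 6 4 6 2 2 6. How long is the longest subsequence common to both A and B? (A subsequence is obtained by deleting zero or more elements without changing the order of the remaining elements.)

Backtracking the LCS table gives one alignment: 5 (A2,B3) → 5 (A4,B4) → 4 (A6,B6) → 2 (A9,B9).
So the longest common subsequence has length 4.

4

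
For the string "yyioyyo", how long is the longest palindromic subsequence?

5

One longest palindromic subsequence is yyoyy (positions 1,2,4,5,6); it reads the same forward and backward, and the interval DP gives dp[1][7] = 5.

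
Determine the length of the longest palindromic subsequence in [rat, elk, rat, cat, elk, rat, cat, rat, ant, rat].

One longest palindromic subsequence is rat rat cat rat cat rat rat (positions 1,3,4,6,7,8,10); it reads the same forward and backward, and the interval DP gives dp[1][10] = 7.

7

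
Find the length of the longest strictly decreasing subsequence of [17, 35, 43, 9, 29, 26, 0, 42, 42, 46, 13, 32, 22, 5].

5

One longest decreasing subsequence is 35, 29, 26, 13, 5 (positions 2,5,6,11,14), of length 5; no longer one exists.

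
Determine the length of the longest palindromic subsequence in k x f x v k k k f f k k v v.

8

One longest palindromic subsequence is vkkffkkv (positions 5,7,8,9,10,11,12,14); it reads the same forward and backward, and the interval DP gives dp[1][14] = 8.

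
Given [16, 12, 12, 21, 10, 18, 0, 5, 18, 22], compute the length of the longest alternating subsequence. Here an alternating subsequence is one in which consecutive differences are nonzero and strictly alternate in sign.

7

Track the best alternating length ending on an up-step vs a down-step at each position: up/down = 1/1, 1/2, 1/2, 3/1, 1/4, 5/4, 1/6, 7/6, 7/4, 7/1.
The maximum over both is 7; one such subsequence is 16, 12, 21, 10, 18, 0, 5.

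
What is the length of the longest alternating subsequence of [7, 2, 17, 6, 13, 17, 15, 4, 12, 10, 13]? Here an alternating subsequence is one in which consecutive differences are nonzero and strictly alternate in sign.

9

Track the best alternating length ending on an up-step vs a down-step at each position: up/down = 1/1, 1/2, 3/1, 3/4, 5/4, 5/1, 5/6, 3/6, 7/6, 7/8, 9/6.
The maximum over both is 9; one such subsequence is 7, 2, 17, 6, 13, 4, 12, 10, 13.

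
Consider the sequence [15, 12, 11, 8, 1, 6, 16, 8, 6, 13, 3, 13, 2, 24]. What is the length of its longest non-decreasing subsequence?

Let dp[i] be the longest non-decreasing subsequence ending at position i. Then dp = [1, 1, 1, 1, 1, 2, 3, 3, 3, 4, 2, 5, 2, 6].
The maximum is 6; one witness is 1, 6, 8, 13, 13, 24 at positions 5,6,8,10,12,14.

6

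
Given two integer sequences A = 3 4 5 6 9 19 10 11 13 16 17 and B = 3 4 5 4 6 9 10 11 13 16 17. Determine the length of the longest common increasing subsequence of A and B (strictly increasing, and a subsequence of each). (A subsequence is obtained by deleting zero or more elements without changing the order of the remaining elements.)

10

For each value that appears in both, track the longest common increasing run ending there.
The best achievable length is 10; one witness is 3, 4, 5, 6, 9, 10, 11, 13, 16, 17 (A-positions 1,2,3,4,5,7,8,9,10,11, B-positions 1,2,3,5,6,7,8,9,10,11).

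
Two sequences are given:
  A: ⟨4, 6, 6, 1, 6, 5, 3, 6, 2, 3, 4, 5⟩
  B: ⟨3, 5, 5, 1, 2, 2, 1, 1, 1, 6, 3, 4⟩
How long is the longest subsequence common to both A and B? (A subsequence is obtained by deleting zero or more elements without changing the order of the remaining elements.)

4

A longest common subsequence is 1, 6, 3, 4 (length 4); the LCS DP confirms no longer common subsequence exists.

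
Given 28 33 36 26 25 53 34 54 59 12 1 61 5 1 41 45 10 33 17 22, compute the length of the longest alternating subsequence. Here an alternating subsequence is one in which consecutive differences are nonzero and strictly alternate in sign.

14

Track the best alternating length ending on an up-step vs a down-step at each position: up/down = 1/1, 2/1, 2/1, 1/3, 1/3, 4/1, 4/5, 6/1, 6/1, 1/7, 1/7, 8/1, 8/9, 1/9, 10/9, 10/9, 10/11, 12/11, 12/13, 14/13.
The maximum over both is 14; one such subsequence is 28, 33, 26, 53, 34, 54, 12, 61, 5, 41, 10, 33, 17, 22.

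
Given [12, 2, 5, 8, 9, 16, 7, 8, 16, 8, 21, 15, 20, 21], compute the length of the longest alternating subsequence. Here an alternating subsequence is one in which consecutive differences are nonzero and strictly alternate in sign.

Track the best alternating length ending on an up-step vs a down-step at each position: up/down = 1/1, 1/2, 3/2, 3/2, 3/2, 3/1, 3/4, 5/4, 5/1, 5/6, 7/1, 7/8, 9/8, 9/1.
The maximum over both is 9; one such subsequence is 12, 2, 8, 7, 16, 8, 21, 15, 20.

9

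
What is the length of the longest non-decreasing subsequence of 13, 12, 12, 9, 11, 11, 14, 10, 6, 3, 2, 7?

4

Let dp[i] be the longest non-decreasing subsequence ending at position i. Then dp = [1, 1, 2, 1, 2, 3, 4, 2, 1, 1, 1, 2].
The maximum is 4; one witness is 9, 11, 11, 14 at positions 4,5,6,7.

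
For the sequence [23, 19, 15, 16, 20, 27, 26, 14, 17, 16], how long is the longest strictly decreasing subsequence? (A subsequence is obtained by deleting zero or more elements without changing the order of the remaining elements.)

4

Let dp[i] be the longest decreasing subsequence ending at position i. Then dp = [1, 2, 3, 3, 2, 1, 2, 4, 3, 4].
The maximum is 4; one witness is 23, 19, 15, 14 at positions 1,2,3,8.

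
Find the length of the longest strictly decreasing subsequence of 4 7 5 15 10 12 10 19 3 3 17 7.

4

One longest decreasing subsequence is 15, 12, 10, 3 (positions 4,6,7,9), of length 4; no longer one exists.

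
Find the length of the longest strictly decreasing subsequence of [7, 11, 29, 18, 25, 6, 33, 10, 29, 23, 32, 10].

4

Let dp[i] be the longest decreasing subsequence ending at position i. Then dp = [1, 1, 1, 2, 2, 3, 1, 3, 2, 3, 2, 4].
The maximum is 4; one witness is 29, 25, 23, 10 at positions 3,5,10,12.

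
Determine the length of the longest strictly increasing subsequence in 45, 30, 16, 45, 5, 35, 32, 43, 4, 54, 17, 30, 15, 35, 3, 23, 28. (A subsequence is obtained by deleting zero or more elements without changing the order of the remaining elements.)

4

Scanning left to right, the best length ending at each element is: 45→1, 30→1, 16→1, 45→2, 5→1, 35→2, 32→2, 43→3, 4→1, 54→4, 17→2, 30→3, 15→2, 35→4, 3→1, 23→3, 28→4.
So the longest increasing subsequence has length 4, e.g. 30, 35, 43, 54.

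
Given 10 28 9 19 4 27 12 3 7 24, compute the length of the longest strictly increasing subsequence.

Let dp[i] be the longest increasing subsequence ending at position i. Then dp = [1, 2, 1, 2, 1, 3, 2, 1, 2, 3].
The maximum is 3; one witness is 10, 19, 27 at positions 1,4,6.

3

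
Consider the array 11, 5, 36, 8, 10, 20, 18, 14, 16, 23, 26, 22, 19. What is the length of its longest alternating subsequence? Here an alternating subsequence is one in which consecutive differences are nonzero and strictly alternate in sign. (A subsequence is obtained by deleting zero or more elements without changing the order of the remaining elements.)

8

A longest alternating subsequence is 11, 5, 36, 8, 20, 18, 23, 22 (positions 1,2,3,4,6,7,10,12); its 7 consecutive differences strictly alternate in sign, and length 8 is optimal.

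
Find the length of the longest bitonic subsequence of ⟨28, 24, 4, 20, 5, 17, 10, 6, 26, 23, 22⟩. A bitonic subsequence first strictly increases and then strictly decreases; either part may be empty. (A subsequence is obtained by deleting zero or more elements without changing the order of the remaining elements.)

6

Let inc[i] be the LIS ending at i and dec[i] the longest strictly decreasing subsequence starting at i. inc = [1, 1, 1, 2, 2, 3, 3, 3, 4, 4, 4], dec = [6, 5, 1, 4, 1, 3, 2, 1, 3, 2, 1].
max_i inc[i]+dec[i]−1 = 6, with one witness 28, 24, 20, 17, 10, 6.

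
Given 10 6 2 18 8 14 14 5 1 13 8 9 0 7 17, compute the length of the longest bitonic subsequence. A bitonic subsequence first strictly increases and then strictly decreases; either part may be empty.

6

One longest bitonic subsequence is 10, 18, 14, 13, 9, 7 (positions 1,4,7,10,12,14): it rises to 18 then falls. Length 6 is optimal.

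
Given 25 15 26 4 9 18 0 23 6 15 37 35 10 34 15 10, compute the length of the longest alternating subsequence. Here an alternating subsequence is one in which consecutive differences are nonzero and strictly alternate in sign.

Track the best alternating length ending on an up-step vs a down-step at each position: up/down = 1/1, 1/2, 3/1, 1/4, 5/4, 5/4, 1/6, 7/4, 7/8, 9/8, 9/1, 9/10, 9/10, 11/10, 11/12, 9/12.
The maximum over both is 12; one such subsequence is 25, 15, 26, 4, 9, 0, 23, 6, 15, 10, 34, 15.

12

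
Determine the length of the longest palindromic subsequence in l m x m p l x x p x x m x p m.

One longest palindromic subsequence is mxmxxpxxmxm (positions 2,3,4,7,8,9,10,11,12,13,15); it reads the same forward and backward, and the interval DP gives dp[1][15] = 11.

11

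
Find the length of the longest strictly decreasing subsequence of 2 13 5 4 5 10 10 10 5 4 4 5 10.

One longest decreasing subsequence is 13, 10, 5, 4 (positions 2,6,9,10), of length 4; no longer one exists.

4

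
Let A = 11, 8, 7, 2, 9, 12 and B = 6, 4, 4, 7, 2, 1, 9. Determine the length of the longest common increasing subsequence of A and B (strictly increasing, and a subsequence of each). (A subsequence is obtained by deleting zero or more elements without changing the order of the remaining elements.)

2

A longest common strictly increasing subsequence is 7, 9 (length 2); it appears in order in both A and B, and no longer such subsequence exists.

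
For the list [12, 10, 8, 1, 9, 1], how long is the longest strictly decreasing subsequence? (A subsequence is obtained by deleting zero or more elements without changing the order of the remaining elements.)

4

One longest decreasing subsequence is 12, 10, 8, 1 (positions 1,2,3,4), of length 4; no longer one exists.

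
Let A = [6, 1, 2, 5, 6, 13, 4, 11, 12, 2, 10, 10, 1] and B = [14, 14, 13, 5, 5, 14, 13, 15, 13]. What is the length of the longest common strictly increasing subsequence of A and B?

For each value that appears in both, track the longest common increasing run ending there.
The best achievable length is 2; one witness is 5, 13 (A-positions 4,6, B-positions 4,7).

2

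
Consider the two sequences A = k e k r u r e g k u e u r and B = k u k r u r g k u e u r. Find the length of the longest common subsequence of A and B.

Backtracking the LCS table gives one alignment: k (A1,B1) → k (A3,B3) → r (A4,B4) → u (A5,B5) → r (A6,B6) → g (A8,B7) → k (A9,B8) → u (A10,B9) → e (A11,B10) → u (A12,B11) → r (A13,B12).
So the longest common subsequence has length 11.

11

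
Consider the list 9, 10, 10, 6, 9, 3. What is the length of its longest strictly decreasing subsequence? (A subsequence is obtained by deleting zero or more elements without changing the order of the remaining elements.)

3

Let dp[i] be the longest decreasing subsequence ending at position i. Then dp = [1, 1, 1, 2, 2, 3].
The maximum is 3; one witness is 9, 6, 3 at positions 1,4,6.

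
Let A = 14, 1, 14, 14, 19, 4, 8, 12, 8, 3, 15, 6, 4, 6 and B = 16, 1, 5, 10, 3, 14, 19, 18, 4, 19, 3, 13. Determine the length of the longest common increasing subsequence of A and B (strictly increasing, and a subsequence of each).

For each value that appears in both, track the longest common increasing run ending there.
The best achievable length is 3; one witness is 1, 14, 19 (A-positions 2,3,5, B-positions 2,6,7).

3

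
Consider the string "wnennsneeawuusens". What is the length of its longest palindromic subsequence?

8

Using dp[i][j] = 2 + dp[i+1][j−1] if the ends match, else max(dp[i+1][j], dp[i][j−1]):
dp[1][17] = 8. A witness is sneuuens at positions 6,7,8,12,13,15,16,17.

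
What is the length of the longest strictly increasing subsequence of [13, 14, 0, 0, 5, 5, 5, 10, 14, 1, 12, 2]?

Let dp[i] be the longest increasing subsequence ending at position i. Then dp = [1, 2, 1, 1, 2, 2, 2, 3, 4, 2, 4, 3].
The maximum is 4; one witness is 0, 5, 10, 14 at positions 3,5,8,9.

4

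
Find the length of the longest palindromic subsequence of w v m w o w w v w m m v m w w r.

10

One longest palindromic subsequence is wvmwwwwmvw (positions 1,2,3,4,6,7,9,11,12,15); it reads the same forward and backward, and the interval DP gives dp[1][16] = 10.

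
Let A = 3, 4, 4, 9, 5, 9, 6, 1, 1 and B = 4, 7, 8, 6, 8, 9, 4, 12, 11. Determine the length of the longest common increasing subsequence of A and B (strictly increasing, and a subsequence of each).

2

A longest common strictly increasing subsequence is 4, 6 (length 2); it appears in order in both A and B, and no longer such subsequence exists.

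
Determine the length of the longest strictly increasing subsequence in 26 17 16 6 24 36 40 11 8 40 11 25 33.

5

Let dp[i] be the longest increasing subsequence ending at position i. Then dp = [1, 1, 1, 1, 2, 3, 4, 2, 2, 4, 3, 4, 5].
The maximum is 5; one witness is 6, 8, 11, 25, 33 at positions 4,9,11,12,13.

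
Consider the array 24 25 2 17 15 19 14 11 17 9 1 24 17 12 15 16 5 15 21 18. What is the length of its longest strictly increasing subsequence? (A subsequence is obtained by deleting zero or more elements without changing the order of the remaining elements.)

6

One longest increasing subsequence is 2, 11, 12, 15, 16, 21 (positions 3,8,14,15,16,19), of length 6; no longer one exists.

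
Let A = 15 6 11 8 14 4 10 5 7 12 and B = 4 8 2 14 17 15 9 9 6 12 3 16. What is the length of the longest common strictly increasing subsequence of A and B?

For each value that appears in both, track the longest common increasing run ending there.
The best achievable length is 2; one witness is 8, 14 (A-positions 4,5, B-positions 2,4).

2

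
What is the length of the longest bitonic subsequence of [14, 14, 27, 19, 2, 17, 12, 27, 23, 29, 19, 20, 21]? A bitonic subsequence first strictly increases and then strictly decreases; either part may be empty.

5

Let inc[i] be the LIS ending at i and dec[i] the longest strictly decreasing subsequence starting at i. inc = [1, 1, 2, 2, 1, 2, 2, 3, 3, 4, 3, 4, 5], dec = [2, 2, 4, 3, 1, 2, 1, 3, 2, 2, 1, 1, 1].
max_i inc[i]+dec[i]−1 = 5, with one witness 14, 27, 19, 17, 12.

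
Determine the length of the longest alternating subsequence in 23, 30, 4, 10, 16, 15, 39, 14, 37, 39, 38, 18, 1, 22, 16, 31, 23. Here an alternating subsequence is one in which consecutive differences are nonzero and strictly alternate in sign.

Track the best alternating length ending on an up-step vs a down-step at each position: up/down = 1/1, 2/1, 1/3, 4/3, 4/3, 4/5, 6/1, 4/7, 8/7, 8/1, 8/9, 8/9, 1/9, 10/9, 10/11, 12/9, 12/13.
The maximum over both is 13; one such subsequence is 23, 30, 4, 16, 15, 39, 14, 37, 18, 22, 16, 31, 23.

13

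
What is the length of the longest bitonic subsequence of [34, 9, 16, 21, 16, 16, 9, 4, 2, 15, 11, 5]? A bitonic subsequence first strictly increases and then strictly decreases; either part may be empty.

Let inc[i] be the LIS ending at i and dec[i] the longest strictly decreasing subsequence starting at i. inc = [1, 1, 2, 3, 2, 2, 1, 1, 1, 2, 2, 2], dec = [6, 3, 4, 5, 4, 4, 3, 2, 1, 3, 2, 1].
max_i inc[i]+dec[i]−1 = 7, with one witness 9, 16, 21, 16, 15, 11, 5.

7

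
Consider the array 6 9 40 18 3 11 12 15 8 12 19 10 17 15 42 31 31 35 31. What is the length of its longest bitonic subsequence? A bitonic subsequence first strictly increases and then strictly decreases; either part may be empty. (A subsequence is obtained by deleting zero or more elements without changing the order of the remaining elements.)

9

Let inc[i] be the LIS ending at i and dec[i] the longest strictly decreasing subsequence starting at i. inc = [1, 2, 3, 3, 1, 3, 4, 5, 2, 4, 6, 3, 6, 5, 7, 7, 7, 8, 7], dec = [2, 2, 5, 4, 1, 2, 2, 3, 1, 2, 3, 1, 2, 1, 3, 1, 1, 2, 1].
max_i inc[i]+dec[i]−1 = 9, with one witness 6, 9, 11, 12, 15, 19, 42, 35, 31.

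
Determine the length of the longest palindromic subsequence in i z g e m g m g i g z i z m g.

One longest palindromic subsequence is izggmggzi (positions 1,2,3,6,7,8,10,11,12); it reads the same forward and backward, and the interval DP gives dp[1][15] = 9.

9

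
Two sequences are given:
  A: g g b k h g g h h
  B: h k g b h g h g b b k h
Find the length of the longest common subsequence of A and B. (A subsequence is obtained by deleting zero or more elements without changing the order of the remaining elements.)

A longest common subsequence is gbhggh (length 6); the LCS DP confirms no longer common subsequence exists.

6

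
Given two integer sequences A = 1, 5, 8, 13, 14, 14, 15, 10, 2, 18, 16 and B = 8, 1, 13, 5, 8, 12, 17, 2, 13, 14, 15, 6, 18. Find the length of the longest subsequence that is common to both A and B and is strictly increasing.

7

A longest common strictly increasing subsequence is 1, 5, 8, 13, 14, 15, 18 (length 7); it appears in order in both A and B, and no longer such subsequence exists.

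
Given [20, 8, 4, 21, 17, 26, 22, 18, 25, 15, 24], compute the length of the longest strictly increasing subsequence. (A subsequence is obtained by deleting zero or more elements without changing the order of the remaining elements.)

4

Let dp[i] be the longest increasing subsequence ending at position i. Then dp = [1, 1, 1, 2, 2, 3, 3, 3, 4, 2, 4].
The maximum is 4; one witness is 20, 21, 22, 25 at positions 1,4,7,9.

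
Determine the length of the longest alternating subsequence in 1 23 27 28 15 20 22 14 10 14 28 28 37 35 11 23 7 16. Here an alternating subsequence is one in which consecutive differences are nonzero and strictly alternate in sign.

Track the best alternating length ending on an up-step vs a down-step at each position: up/down = 1/1, 2/1, 2/1, 2/1, 2/3, 4/3, 4/3, 2/5, 2/5, 6/5, 6/1, 6/1, 6/1, 6/7, 6/7, 8/7, 2/9, 10/9.
The maximum over both is 10; one such subsequence is 1, 23, 15, 20, 10, 14, 11, 23, 7, 16.

10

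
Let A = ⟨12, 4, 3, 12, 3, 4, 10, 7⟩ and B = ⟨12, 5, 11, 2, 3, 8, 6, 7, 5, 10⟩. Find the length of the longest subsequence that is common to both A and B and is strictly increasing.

For each value that appears in both, track the longest common increasing run ending there.
The best achievable length is 2; one witness is 3, 7 (A-positions 3,8, B-positions 5,8).

2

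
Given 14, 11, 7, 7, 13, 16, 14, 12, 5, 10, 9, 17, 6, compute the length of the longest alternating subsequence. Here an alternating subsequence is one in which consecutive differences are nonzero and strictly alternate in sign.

Track the best alternating length ending on an up-step vs a down-step at each position: up/down = 1/1, 1/2, 1/2, 1/2, 3/2, 3/1, 3/4, 3/4, 1/4, 5/4, 5/6, 7/1, 5/8.
The maximum over both is 8; one such subsequence is 14, 11, 13, 5, 10, 9, 17, 6.

8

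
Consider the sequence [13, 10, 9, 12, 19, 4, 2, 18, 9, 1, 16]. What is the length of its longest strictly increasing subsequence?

3

Scanning left to right, the best length ending at each element is: 13→1, 10→1, 9→1, 12→2, 19→3, 4→1, 2→1, 18→3, 9→2, 1→1, 16→3.
So the longest increasing subsequence has length 3, e.g. 10, 12, 19.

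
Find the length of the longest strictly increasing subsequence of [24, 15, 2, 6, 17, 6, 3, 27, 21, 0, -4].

Let dp[i] be the longest increasing subsequence ending at position i. Then dp = [1, 1, 1, 2, 3, 2, 2, 4, 4, 1, 1].
The maximum is 4; one witness is 2, 6, 17, 27 at positions 3,4,5,8.

4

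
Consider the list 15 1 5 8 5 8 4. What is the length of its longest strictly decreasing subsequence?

4

One longest decreasing subsequence is 15, 8, 5, 4 (positions 1,4,5,7), of length 4; no longer one exists.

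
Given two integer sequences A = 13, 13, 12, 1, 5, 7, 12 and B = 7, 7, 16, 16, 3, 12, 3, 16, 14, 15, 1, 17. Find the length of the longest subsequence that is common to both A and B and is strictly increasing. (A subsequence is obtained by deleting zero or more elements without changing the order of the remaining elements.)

For each value that appears in both, track the longest common increasing run ending there.
The best achievable length is 2; one witness is 7, 12 (A-positions 6,7, B-positions 1,6).

2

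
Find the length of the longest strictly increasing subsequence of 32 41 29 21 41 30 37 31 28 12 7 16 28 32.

4

Let dp[i] be the longest increasing subsequence ending at position i. Then dp = [1, 2, 1, 1, 2, 2, 3, 3, 2, 1, 1, 2, 3, 4].
The maximum is 4; one witness is 29, 30, 31, 32 at positions 3,6,8,14.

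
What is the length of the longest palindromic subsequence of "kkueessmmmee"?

7

One longest palindromic subsequence is eemmmee (positions 4,5,8,9,10,11,12); it reads the same forward and backward, and the interval DP gives dp[1][12] = 7.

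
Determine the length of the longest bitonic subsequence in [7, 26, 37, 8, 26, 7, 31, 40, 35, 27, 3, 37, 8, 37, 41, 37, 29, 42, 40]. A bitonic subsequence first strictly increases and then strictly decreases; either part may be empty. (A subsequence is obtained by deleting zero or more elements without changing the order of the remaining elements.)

Let inc[i] be the LIS ending at i and dec[i] the longest strictly decreasing subsequence starting at i. inc = [1, 2, 3, 2, 3, 1, 4, 5, 5, 4, 1, 6, 2, 6, 7, 6, 5, 8, 7], dec = [2, 4, 4, 3, 3, 2, 3, 4, 3, 2, 1, 2, 1, 2, 3, 2, 1, 2, 1].
max_i inc[i]+dec[i]−1 = 9, with one witness 7, 8, 26, 31, 35, 37, 41, 37, 29.

9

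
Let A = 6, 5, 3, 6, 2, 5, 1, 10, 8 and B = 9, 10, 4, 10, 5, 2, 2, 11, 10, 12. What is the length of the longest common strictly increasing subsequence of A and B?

A longest common strictly increasing subsequence is 5, 10 (length 2); it appears in order in both A and B, and no longer such subsequence exists.

2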